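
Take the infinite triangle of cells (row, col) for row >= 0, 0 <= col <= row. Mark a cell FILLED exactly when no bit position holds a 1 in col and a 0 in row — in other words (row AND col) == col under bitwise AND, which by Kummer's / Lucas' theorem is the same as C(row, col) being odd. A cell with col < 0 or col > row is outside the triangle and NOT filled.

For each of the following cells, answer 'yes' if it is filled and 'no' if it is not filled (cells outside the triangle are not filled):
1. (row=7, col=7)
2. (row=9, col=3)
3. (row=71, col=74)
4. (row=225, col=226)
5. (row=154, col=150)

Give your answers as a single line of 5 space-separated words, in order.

Answer: yes no no no no

Derivation:
(7,7): row=0b111, col=0b111, row AND col = 0b111 = 7; 7 == 7 -> filled
(9,3): row=0b1001, col=0b11, row AND col = 0b1 = 1; 1 != 3 -> empty
(71,74): col outside [0, 71] -> not filled
(225,226): col outside [0, 225] -> not filled
(154,150): row=0b10011010, col=0b10010110, row AND col = 0b10010010 = 146; 146 != 150 -> empty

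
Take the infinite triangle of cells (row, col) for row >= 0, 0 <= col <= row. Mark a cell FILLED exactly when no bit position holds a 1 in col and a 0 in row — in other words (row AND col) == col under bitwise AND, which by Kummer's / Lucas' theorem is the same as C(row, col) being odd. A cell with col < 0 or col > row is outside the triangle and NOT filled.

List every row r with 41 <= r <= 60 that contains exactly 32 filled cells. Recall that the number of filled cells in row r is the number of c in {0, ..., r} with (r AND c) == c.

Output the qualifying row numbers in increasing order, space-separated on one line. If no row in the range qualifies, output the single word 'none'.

Answer: 47 55 59

Derivation:
Row r has 2^popcount(r) filled cells, so we need popcount(r) = log2(32) = 5.
Scan r = 41..60 and keep those with exactly 5 one-bits:
r=41=101001 popcount=3 -> skip
r=42=101010 popcount=3 -> skip
r=43=101011 popcount=4 -> skip
r=44=101100 popcount=3 -> skip
r=45=101101 popcount=4 -> skip
r=46=101110 popcount=4 -> skip
r=47=101111 popcount=5 -> KEEP
r=48=110000 popcount=2 -> skip
r=49=110001 popcount=3 -> skip
r=50=110010 popcount=3 -> skip
r=51=110011 popcount=4 -> skip
r=52=110100 popcount=3 -> skip
r=53=110101 popcount=4 -> skip
r=54=110110 popcount=4 -> skip
r=55=110111 popcount=5 -> KEEP
r=56=111000 popcount=3 -> skip
r=57=111001 popcount=4 -> skip
r=58=111010 popcount=4 -> skip
r=59=111011 popcount=5 -> KEEP
r=60=111100 popcount=4 -> skip
Kept rows: 47 55 59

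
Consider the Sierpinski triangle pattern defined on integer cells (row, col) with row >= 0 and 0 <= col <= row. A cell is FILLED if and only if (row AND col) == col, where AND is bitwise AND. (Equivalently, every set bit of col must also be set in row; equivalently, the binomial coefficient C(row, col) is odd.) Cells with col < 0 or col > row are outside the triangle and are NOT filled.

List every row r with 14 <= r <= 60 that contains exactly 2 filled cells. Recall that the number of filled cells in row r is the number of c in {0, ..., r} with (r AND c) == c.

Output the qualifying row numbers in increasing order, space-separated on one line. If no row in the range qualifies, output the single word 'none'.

Row r has 2^popcount(r) filled cells, so we need popcount(r) = log2(2) = 1.
Scan r = 14..60 and keep those with exactly 1 one-bits:
r=14=1110 popcount=3 -> skip
r=15=1111 popcount=4 -> skip
r=16=10000 popcount=1 -> KEEP
r=17=10001 popcount=2 -> skip
r=18=10010 popcount=2 -> skip
r=19=10011 popcount=3 -> skip
r=20=10100 popcount=2 -> skip
r=21=10101 popcount=3 -> skip
r=22=10110 popcount=3 -> skip
r=23=10111 popcount=4 -> skip
r=24=11000 popcount=2 -> skip
r=25=11001 popcount=3 -> skip
r=26=11010 popcount=3 -> skip
r=27=11011 popcount=4 -> skip
r=28=11100 popcount=3 -> skip
r=29=11101 popcount=4 -> skip
r=30=11110 popcount=4 -> skip
r=31=11111 popcount=5 -> skip
r=32=100000 popcount=1 -> KEEP
r=33=100001 popcount=2 -> skip
r=34=100010 popcount=2 -> skip
r=35=100011 popcount=3 -> skip
r=36=100100 popcount=2 -> skip
r=37=100101 popcount=3 -> skip
r=38=100110 popcount=3 -> skip
r=39=100111 popcount=4 -> skip
r=40=101000 popcount=2 -> skip
r=41=101001 popcount=3 -> skip
r=42=101010 popcount=3 -> skip
r=43=101011 popcount=4 -> skip
r=44=101100 popcount=3 -> skip
r=45=101101 popcount=4 -> skip
r=46=101110 popcount=4 -> skip
r=47=101111 popcount=5 -> skip
r=48=110000 popcount=2 -> skip
r=49=110001 popcount=3 -> skip
r=50=110010 popcount=3 -> skip
r=51=110011 popcount=4 -> skip
r=52=110100 popcount=3 -> skip
r=53=110101 popcount=4 -> skip
r=54=110110 popcount=4 -> skip
r=55=110111 popcount=5 -> skip
r=56=111000 popcount=3 -> skip
r=57=111001 popcount=4 -> skip
r=58=111010 popcount=4 -> skip
r=59=111011 popcount=5 -> skip
r=60=111100 popcount=4 -> skip
Kept rows: 16 32

Answer: 16 32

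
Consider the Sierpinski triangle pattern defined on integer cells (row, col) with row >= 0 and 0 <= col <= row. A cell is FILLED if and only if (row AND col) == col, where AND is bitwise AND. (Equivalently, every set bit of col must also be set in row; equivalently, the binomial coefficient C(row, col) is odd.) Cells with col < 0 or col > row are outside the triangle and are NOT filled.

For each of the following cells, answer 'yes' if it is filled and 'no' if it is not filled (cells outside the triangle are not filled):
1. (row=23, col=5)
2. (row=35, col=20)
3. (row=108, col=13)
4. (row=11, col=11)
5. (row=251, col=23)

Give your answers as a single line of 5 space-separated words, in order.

(23,5): row=0b10111, col=0b101, row AND col = 0b101 = 5; 5 == 5 -> filled
(35,20): row=0b100011, col=0b10100, row AND col = 0b0 = 0; 0 != 20 -> empty
(108,13): row=0b1101100, col=0b1101, row AND col = 0b1100 = 12; 12 != 13 -> empty
(11,11): row=0b1011, col=0b1011, row AND col = 0b1011 = 11; 11 == 11 -> filled
(251,23): row=0b11111011, col=0b10111, row AND col = 0b10011 = 19; 19 != 23 -> empty

Answer: yes no no yes no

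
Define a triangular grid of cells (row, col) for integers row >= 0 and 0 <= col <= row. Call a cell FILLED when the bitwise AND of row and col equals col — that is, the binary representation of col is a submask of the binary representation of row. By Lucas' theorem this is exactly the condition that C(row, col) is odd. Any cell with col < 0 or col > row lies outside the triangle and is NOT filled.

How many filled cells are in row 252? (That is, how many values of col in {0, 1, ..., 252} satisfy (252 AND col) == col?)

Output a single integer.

Answer: 64

Derivation:
252 in binary = 11111100
popcount(252) = number of 1-bits in 11111100 = 6
A col c satisfies (252 AND c) == c iff every set bit of c is also set in 252; each of the 6 set bits of 252 can independently be on or off in c.
count = 2^6 = 64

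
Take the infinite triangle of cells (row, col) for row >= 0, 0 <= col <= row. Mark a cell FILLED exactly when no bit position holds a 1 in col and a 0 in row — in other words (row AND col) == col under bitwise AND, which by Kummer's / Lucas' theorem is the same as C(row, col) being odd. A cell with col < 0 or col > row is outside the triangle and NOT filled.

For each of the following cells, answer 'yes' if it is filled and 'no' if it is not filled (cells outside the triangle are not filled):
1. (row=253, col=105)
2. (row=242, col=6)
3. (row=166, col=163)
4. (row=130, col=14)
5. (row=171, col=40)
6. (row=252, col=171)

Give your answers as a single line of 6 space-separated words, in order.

Answer: yes no no no yes no

Derivation:
(253,105): row=0b11111101, col=0b1101001, row AND col = 0b1101001 = 105; 105 == 105 -> filled
(242,6): row=0b11110010, col=0b110, row AND col = 0b10 = 2; 2 != 6 -> empty
(166,163): row=0b10100110, col=0b10100011, row AND col = 0b10100010 = 162; 162 != 163 -> empty
(130,14): row=0b10000010, col=0b1110, row AND col = 0b10 = 2; 2 != 14 -> empty
(171,40): row=0b10101011, col=0b101000, row AND col = 0b101000 = 40; 40 == 40 -> filled
(252,171): row=0b11111100, col=0b10101011, row AND col = 0b10101000 = 168; 168 != 171 -> empty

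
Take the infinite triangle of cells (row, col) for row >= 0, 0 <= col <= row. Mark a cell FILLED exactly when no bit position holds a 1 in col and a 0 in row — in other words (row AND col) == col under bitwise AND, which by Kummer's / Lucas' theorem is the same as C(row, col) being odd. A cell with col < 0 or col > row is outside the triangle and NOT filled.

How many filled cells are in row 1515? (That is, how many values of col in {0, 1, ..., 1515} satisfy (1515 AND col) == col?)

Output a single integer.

Answer: 256

Derivation:
1515 in binary = 10111101011
popcount(1515) = number of 1-bits in 10111101011 = 8
A col c satisfies (1515 AND c) == c iff every set bit of c is also set in 1515; each of the 8 set bits of 1515 can independently be on or off in c.
count = 2^8 = 256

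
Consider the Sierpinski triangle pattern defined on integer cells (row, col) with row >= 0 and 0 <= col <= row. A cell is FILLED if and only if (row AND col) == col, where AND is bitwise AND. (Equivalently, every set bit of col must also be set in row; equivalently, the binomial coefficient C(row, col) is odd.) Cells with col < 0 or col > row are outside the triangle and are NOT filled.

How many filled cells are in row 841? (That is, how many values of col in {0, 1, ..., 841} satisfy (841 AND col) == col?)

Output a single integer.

841 in binary = 1101001001
popcount(841) = number of 1-bits in 1101001001 = 5
A col c satisfies (841 AND c) == c iff every set bit of c is also set in 841; each of the 5 set bits of 841 can independently be on or off in c.
count = 2^5 = 32

Answer: 32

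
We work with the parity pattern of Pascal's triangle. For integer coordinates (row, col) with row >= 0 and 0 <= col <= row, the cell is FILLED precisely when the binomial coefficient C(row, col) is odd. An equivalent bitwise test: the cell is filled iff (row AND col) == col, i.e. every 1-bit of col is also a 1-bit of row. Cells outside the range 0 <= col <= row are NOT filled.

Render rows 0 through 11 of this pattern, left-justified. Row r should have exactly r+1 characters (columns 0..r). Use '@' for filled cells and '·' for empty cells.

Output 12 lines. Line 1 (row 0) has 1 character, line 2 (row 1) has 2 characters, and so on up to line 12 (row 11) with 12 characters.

r0=0: @
r1=1: @@
r2=10: @·@
r3=11: @@@@
r4=100: @···@
r5=101: @@··@@
r6=110: @·@·@·@
r7=111: @@@@@@@@
r8=1000: @·······@
r9=1001: @@······@@
r10=1010: @·@·····@·@
r11=1011: @@@@····@@@@

Answer: @
@@
@·@
@@@@
@···@
@@··@@
@·@·@·@
@@@@@@@@
@·······@
@@······@@
@·@·····@·@
@@@@····@@@@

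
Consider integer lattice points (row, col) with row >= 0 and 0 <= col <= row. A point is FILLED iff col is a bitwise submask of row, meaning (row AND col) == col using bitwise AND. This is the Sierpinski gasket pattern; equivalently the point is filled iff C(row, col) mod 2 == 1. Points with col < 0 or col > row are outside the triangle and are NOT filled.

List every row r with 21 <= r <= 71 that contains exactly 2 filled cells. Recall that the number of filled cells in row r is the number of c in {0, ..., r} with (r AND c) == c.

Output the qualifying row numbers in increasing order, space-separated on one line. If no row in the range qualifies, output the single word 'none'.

Row r has 2^popcount(r) filled cells, so we need popcount(r) = log2(2) = 1.
Scan r = 21..71 and keep those with exactly 1 one-bits:
r=21=10101 popcount=3 -> skip
r=22=10110 popcount=3 -> skip
r=23=10111 popcount=4 -> skip
r=24=11000 popcount=2 -> skip
r=25=11001 popcount=3 -> skip
r=26=11010 popcount=3 -> skip
r=27=11011 popcount=4 -> skip
r=28=11100 popcount=3 -> skip
r=29=11101 popcount=4 -> skip
r=30=11110 popcount=4 -> skip
r=31=11111 popcount=5 -> skip
r=32=100000 popcount=1 -> KEEP
r=33=100001 popcount=2 -> skip
r=34=100010 popcount=2 -> skip
r=35=100011 popcount=3 -> skip
r=36=100100 popcount=2 -> skip
r=37=100101 popcount=3 -> skip
r=38=100110 popcount=3 -> skip
r=39=100111 popcount=4 -> skip
r=40=101000 popcount=2 -> skip
r=41=101001 popcount=3 -> skip
r=42=101010 popcount=3 -> skip
r=43=101011 popcount=4 -> skip
r=44=101100 popcount=3 -> skip
r=45=101101 popcount=4 -> skip
r=46=101110 popcount=4 -> skip
r=47=101111 popcount=5 -> skip
r=48=110000 popcount=2 -> skip
r=49=110001 popcount=3 -> skip
r=50=110010 popcount=3 -> skip
r=51=110011 popcount=4 -> skip
r=52=110100 popcount=3 -> skip
r=53=110101 popcount=4 -> skip
r=54=110110 popcount=4 -> skip
r=55=110111 popcount=5 -> skip
r=56=111000 popcount=3 -> skip
r=57=111001 popcount=4 -> skip
r=58=111010 popcount=4 -> skip
r=59=111011 popcount=5 -> skip
r=60=111100 popcount=4 -> skip
r=61=111101 popcount=5 -> skip
r=62=111110 popcount=5 -> skip
r=63=111111 popcount=6 -> skip
r=64=1000000 popcount=1 -> KEEP
r=65=1000001 popcount=2 -> skip
r=66=1000010 popcount=2 -> skip
r=67=1000011 popcount=3 -> skip
r=68=1000100 popcount=2 -> skip
r=69=1000101 popcount=3 -> skip
r=70=1000110 popcount=3 -> skip
r=71=1000111 popcount=4 -> skip
Kept rows: 32 64

Answer: 32 64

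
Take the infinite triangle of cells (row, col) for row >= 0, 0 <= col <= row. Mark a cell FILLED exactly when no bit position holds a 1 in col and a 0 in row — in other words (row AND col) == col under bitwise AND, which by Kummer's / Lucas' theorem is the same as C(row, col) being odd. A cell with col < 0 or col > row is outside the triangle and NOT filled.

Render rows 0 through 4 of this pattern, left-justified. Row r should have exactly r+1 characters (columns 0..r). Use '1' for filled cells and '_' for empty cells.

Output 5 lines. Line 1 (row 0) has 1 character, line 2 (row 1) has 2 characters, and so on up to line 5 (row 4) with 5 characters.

Answer: 1
11
1_1
1111
1___1

Derivation:
r0=0: 1
r1=1: 11
r2=10: 1_1
r3=11: 1111
r4=100: 1___1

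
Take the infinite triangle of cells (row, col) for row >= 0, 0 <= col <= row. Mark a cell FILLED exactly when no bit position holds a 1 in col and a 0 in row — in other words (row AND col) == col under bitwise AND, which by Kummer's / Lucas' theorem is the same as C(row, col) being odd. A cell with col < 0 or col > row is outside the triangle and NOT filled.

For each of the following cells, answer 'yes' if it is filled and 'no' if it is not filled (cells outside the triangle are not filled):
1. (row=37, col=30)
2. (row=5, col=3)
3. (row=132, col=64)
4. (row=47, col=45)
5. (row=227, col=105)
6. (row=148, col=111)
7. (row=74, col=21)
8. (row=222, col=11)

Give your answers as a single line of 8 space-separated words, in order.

Answer: no no no yes no no no no

Derivation:
(37,30): row=0b100101, col=0b11110, row AND col = 0b100 = 4; 4 != 30 -> empty
(5,3): row=0b101, col=0b11, row AND col = 0b1 = 1; 1 != 3 -> empty
(132,64): row=0b10000100, col=0b1000000, row AND col = 0b0 = 0; 0 != 64 -> empty
(47,45): row=0b101111, col=0b101101, row AND col = 0b101101 = 45; 45 == 45 -> filled
(227,105): row=0b11100011, col=0b1101001, row AND col = 0b1100001 = 97; 97 != 105 -> empty
(148,111): row=0b10010100, col=0b1101111, row AND col = 0b100 = 4; 4 != 111 -> empty
(74,21): row=0b1001010, col=0b10101, row AND col = 0b0 = 0; 0 != 21 -> empty
(222,11): row=0b11011110, col=0b1011, row AND col = 0b1010 = 10; 10 != 11 -> empty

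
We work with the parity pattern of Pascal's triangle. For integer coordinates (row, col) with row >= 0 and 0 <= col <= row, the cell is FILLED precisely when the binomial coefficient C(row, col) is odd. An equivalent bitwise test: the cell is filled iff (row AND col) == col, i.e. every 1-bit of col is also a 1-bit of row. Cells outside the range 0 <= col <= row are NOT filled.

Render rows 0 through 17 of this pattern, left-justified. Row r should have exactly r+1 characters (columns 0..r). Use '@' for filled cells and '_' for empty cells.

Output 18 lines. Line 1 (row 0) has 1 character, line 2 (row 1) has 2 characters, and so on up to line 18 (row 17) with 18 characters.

r0=0: @
r1=1: @@
r2=10: @_@
r3=11: @@@@
r4=100: @___@
r5=101: @@__@@
r6=110: @_@_@_@
r7=111: @@@@@@@@
r8=1000: @_______@
r9=1001: @@______@@
r10=1010: @_@_____@_@
r11=1011: @@@@____@@@@
r12=1100: @___@___@___@
r13=1101: @@__@@__@@__@@
r14=1110: @_@_@_@_@_@_@_@
r15=1111: @@@@@@@@@@@@@@@@
r16=10000: @_______________@
r17=10001: @@______________@@

Answer: @
@@
@_@
@@@@
@___@
@@__@@
@_@_@_@
@@@@@@@@
@_______@
@@______@@
@_@_____@_@
@@@@____@@@@
@___@___@___@
@@__@@__@@__@@
@_@_@_@_@_@_@_@
@@@@@@@@@@@@@@@@
@_______________@
@@______________@@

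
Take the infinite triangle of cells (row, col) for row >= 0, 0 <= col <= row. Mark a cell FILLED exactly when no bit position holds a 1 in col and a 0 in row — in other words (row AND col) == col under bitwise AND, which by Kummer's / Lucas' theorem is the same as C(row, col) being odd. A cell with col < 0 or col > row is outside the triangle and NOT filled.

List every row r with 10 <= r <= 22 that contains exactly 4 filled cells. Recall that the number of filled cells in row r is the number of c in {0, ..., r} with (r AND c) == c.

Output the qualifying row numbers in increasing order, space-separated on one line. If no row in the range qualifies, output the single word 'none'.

Answer: 10 12 17 18 20

Derivation:
Row r has 2^popcount(r) filled cells, so we need popcount(r) = log2(4) = 2.
Scan r = 10..22 and keep those with exactly 2 one-bits:
r=10=1010 popcount=2 -> KEEP
r=11=1011 popcount=3 -> skip
r=12=1100 popcount=2 -> KEEP
r=13=1101 popcount=3 -> skip
r=14=1110 popcount=3 -> skip
r=15=1111 popcount=4 -> skip
r=16=10000 popcount=1 -> skip
r=17=10001 popcount=2 -> KEEP
r=18=10010 popcount=2 -> KEEP
r=19=10011 popcount=3 -> skip
r=20=10100 popcount=2 -> KEEP
r=21=10101 popcount=3 -> skip
r=22=10110 popcount=3 -> skip
Kept rows: 10 12 17 18 20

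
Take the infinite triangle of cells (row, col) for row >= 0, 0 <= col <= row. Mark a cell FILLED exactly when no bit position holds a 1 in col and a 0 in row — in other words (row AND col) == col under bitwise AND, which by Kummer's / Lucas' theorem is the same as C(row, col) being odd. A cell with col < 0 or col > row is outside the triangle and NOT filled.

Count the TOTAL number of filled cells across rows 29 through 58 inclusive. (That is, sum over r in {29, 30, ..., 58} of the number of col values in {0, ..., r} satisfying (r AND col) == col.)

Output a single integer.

r29=11101 pc4: +16 =16
r30=11110 pc4: +16 =32
r31=11111 pc5: +32 =64
r32=100000 pc1: +2 =66
r33=100001 pc2: +4 =70
r34=100010 pc2: +4 =74
r35=100011 pc3: +8 =82
r36=100100 pc2: +4 =86
r37=100101 pc3: +8 =94
r38=100110 pc3: +8 =102
r39=100111 pc4: +16 =118
r40=101000 pc2: +4 =122
r41=101001 pc3: +8 =130
r42=101010 pc3: +8 =138
r43=101011 pc4: +16 =154
r44=101100 pc3: +8 =162
r45=101101 pc4: +16 =178
r46=101110 pc4: +16 =194
r47=101111 pc5: +32 =226
r48=110000 pc2: +4 =230
r49=110001 pc3: +8 =238
r50=110010 pc3: +8 =246
r51=110011 pc4: +16 =262
r52=110100 pc3: +8 =270
r53=110101 pc4: +16 =286
r54=110110 pc4: +16 =302
r55=110111 pc5: +32 =334
r56=111000 pc3: +8 =342
r57=111001 pc4: +16 =358
r58=111010 pc4: +16 =374

Answer: 374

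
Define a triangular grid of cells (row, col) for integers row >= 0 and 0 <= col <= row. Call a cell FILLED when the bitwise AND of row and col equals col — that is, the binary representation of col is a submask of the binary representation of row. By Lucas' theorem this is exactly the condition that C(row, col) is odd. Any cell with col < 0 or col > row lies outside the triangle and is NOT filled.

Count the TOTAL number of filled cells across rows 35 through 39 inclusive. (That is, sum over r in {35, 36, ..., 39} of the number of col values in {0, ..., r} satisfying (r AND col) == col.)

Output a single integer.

r35=100011 pc3: +8 =8
r36=100100 pc2: +4 =12
r37=100101 pc3: +8 =20
r38=100110 pc3: +8 =28
r39=100111 pc4: +16 =44

Answer: 44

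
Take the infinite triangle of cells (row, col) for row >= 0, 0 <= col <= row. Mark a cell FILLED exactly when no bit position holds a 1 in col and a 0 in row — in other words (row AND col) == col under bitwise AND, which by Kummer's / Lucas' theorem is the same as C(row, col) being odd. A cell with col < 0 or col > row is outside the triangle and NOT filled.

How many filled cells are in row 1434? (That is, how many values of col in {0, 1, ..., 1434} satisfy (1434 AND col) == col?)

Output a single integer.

Answer: 64

Derivation:
1434 in binary = 10110011010
popcount(1434) = number of 1-bits in 10110011010 = 6
A col c satisfies (1434 AND c) == c iff every set bit of c is also set in 1434; each of the 6 set bits of 1434 can independently be on or off in c.
count = 2^6 = 64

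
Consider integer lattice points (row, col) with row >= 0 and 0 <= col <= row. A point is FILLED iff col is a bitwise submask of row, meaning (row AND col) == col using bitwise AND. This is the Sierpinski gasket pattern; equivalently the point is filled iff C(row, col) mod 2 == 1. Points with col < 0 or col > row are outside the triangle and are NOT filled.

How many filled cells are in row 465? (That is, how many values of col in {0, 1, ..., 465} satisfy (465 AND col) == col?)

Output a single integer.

465 in binary = 111010001
popcount(465) = number of 1-bits in 111010001 = 5
A col c satisfies (465 AND c) == c iff every set bit of c is also set in 465; each of the 5 set bits of 465 can independently be on or off in c.
count = 2^5 = 32

Answer: 32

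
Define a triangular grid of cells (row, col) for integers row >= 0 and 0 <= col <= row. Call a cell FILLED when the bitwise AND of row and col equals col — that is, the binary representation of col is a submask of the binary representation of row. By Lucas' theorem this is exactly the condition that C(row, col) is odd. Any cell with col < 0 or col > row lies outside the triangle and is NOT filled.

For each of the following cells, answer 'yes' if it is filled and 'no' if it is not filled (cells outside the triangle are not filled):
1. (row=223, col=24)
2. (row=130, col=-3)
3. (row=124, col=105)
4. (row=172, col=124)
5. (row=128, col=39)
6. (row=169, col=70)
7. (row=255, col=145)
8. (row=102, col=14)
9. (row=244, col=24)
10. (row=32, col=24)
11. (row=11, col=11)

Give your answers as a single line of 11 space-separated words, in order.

Answer: yes no no no no no yes no no no yes

Derivation:
(223,24): row=0b11011111, col=0b11000, row AND col = 0b11000 = 24; 24 == 24 -> filled
(130,-3): col outside [0, 130] -> not filled
(124,105): row=0b1111100, col=0b1101001, row AND col = 0b1101000 = 104; 104 != 105 -> empty
(172,124): row=0b10101100, col=0b1111100, row AND col = 0b101100 = 44; 44 != 124 -> empty
(128,39): row=0b10000000, col=0b100111, row AND col = 0b0 = 0; 0 != 39 -> empty
(169,70): row=0b10101001, col=0b1000110, row AND col = 0b0 = 0; 0 != 70 -> empty
(255,145): row=0b11111111, col=0b10010001, row AND col = 0b10010001 = 145; 145 == 145 -> filled
(102,14): row=0b1100110, col=0b1110, row AND col = 0b110 = 6; 6 != 14 -> empty
(244,24): row=0b11110100, col=0b11000, row AND col = 0b10000 = 16; 16 != 24 -> empty
(32,24): row=0b100000, col=0b11000, row AND col = 0b0 = 0; 0 != 24 -> empty
(11,11): row=0b1011, col=0b1011, row AND col = 0b1011 = 11; 11 == 11 -> filled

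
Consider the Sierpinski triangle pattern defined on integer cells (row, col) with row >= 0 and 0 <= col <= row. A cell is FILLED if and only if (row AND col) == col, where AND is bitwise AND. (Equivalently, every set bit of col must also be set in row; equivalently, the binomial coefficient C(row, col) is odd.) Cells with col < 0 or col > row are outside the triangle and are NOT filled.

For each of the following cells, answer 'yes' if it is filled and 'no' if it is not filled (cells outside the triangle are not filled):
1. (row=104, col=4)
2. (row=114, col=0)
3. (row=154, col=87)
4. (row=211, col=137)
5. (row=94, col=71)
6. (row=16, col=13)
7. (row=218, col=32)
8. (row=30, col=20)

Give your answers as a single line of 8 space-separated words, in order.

Answer: no yes no no no no no yes

Derivation:
(104,4): row=0b1101000, col=0b100, row AND col = 0b0 = 0; 0 != 4 -> empty
(114,0): row=0b1110010, col=0b0, row AND col = 0b0 = 0; 0 == 0 -> filled
(154,87): row=0b10011010, col=0b1010111, row AND col = 0b10010 = 18; 18 != 87 -> empty
(211,137): row=0b11010011, col=0b10001001, row AND col = 0b10000001 = 129; 129 != 137 -> empty
(94,71): row=0b1011110, col=0b1000111, row AND col = 0b1000110 = 70; 70 != 71 -> empty
(16,13): row=0b10000, col=0b1101, row AND col = 0b0 = 0; 0 != 13 -> empty
(218,32): row=0b11011010, col=0b100000, row AND col = 0b0 = 0; 0 != 32 -> empty
(30,20): row=0b11110, col=0b10100, row AND col = 0b10100 = 20; 20 == 20 -> filled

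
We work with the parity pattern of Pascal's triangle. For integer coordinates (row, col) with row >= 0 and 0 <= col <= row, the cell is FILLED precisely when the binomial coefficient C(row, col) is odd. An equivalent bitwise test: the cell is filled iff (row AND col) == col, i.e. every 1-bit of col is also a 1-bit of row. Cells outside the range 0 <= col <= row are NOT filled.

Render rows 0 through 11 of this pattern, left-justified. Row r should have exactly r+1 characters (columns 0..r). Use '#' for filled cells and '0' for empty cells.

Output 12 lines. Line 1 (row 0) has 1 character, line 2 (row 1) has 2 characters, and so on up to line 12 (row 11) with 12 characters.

r0=0: #
r1=1: ##
r2=10: #0#
r3=11: ####
r4=100: #000#
r5=101: ##00##
r6=110: #0#0#0#
r7=111: ########
r8=1000: #0000000#
r9=1001: ##000000##
r10=1010: #0#00000#0#
r11=1011: ####0000####

Answer: #
##
#0#
####
#000#
##00##
#0#0#0#
########
#0000000#
##000000##
#0#00000#0#
####0000####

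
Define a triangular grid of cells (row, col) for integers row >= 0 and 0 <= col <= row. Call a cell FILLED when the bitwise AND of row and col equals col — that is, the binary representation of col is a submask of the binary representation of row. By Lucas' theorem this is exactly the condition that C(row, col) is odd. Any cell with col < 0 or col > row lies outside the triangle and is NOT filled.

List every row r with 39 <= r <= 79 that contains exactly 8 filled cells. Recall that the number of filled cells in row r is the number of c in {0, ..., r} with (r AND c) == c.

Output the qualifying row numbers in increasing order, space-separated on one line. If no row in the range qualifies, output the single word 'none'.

Row r has 2^popcount(r) filled cells, so we need popcount(r) = log2(8) = 3.
Scan r = 39..79 and keep those with exactly 3 one-bits:
r=39=100111 popcount=4 -> skip
r=40=101000 popcount=2 -> skip
r=41=101001 popcount=3 -> KEEP
r=42=101010 popcount=3 -> KEEP
r=43=101011 popcount=4 -> skip
r=44=101100 popcount=3 -> KEEP
r=45=101101 popcount=4 -> skip
r=46=101110 popcount=4 -> skip
r=47=101111 popcount=5 -> skip
r=48=110000 popcount=2 -> skip
r=49=110001 popcount=3 -> KEEP
r=50=110010 popcount=3 -> KEEP
r=51=110011 popcount=4 -> skip
r=52=110100 popcount=3 -> KEEP
r=53=110101 popcount=4 -> skip
r=54=110110 popcount=4 -> skip
r=55=110111 popcount=5 -> skip
r=56=111000 popcount=3 -> KEEP
r=57=111001 popcount=4 -> skip
r=58=111010 popcount=4 -> skip
r=59=111011 popcount=5 -> skip
r=60=111100 popcount=4 -> skip
r=61=111101 popcount=5 -> skip
r=62=111110 popcount=5 -> skip
r=63=111111 popcount=6 -> skip
r=64=1000000 popcount=1 -> skip
r=65=1000001 popcount=2 -> skip
r=66=1000010 popcount=2 -> skip
r=67=1000011 popcount=3 -> KEEP
r=68=1000100 popcount=2 -> skip
r=69=1000101 popcount=3 -> KEEP
r=70=1000110 popcount=3 -> KEEP
r=71=1000111 popcount=4 -> skip
r=72=1001000 popcount=2 -> skip
r=73=1001001 popcount=3 -> KEEP
r=74=1001010 popcount=3 -> KEEP
r=75=1001011 popcount=4 -> skip
r=76=1001100 popcount=3 -> KEEP
r=77=1001101 popcount=4 -> skip
r=78=1001110 popcount=4 -> skip
r=79=1001111 popcount=5 -> skip
Kept rows: 41 42 44 49 50 52 56 67 69 70 73 74 76

Answer: 41 42 44 49 50 52 56 67 69 70 73 74 76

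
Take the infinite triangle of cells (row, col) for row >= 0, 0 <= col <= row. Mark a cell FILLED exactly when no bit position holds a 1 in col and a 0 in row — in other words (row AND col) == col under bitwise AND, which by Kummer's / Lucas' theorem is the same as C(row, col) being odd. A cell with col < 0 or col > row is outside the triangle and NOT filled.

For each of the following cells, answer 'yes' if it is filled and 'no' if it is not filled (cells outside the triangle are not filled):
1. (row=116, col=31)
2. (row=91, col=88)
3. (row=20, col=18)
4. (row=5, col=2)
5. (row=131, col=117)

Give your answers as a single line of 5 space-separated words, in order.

Answer: no yes no no no

Derivation:
(116,31): row=0b1110100, col=0b11111, row AND col = 0b10100 = 20; 20 != 31 -> empty
(91,88): row=0b1011011, col=0b1011000, row AND col = 0b1011000 = 88; 88 == 88 -> filled
(20,18): row=0b10100, col=0b10010, row AND col = 0b10000 = 16; 16 != 18 -> empty
(5,2): row=0b101, col=0b10, row AND col = 0b0 = 0; 0 != 2 -> empty
(131,117): row=0b10000011, col=0b1110101, row AND col = 0b1 = 1; 1 != 117 -> empty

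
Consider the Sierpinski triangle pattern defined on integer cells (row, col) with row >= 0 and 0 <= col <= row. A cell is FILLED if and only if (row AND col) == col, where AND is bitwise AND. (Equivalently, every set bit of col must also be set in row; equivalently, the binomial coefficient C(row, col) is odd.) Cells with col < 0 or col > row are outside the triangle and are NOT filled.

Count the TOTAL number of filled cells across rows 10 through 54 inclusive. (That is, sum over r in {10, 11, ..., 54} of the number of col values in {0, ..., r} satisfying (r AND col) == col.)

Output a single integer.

r10=1010 pc2: +4 =4
r11=1011 pc3: +8 =12
r12=1100 pc2: +4 =16
r13=1101 pc3: +8 =24
r14=1110 pc3: +8 =32
r15=1111 pc4: +16 =48
r16=10000 pc1: +2 =50
r17=10001 pc2: +4 =54
r18=10010 pc2: +4 =58
r19=10011 pc3: +8 =66
r20=10100 pc2: +4 =70
r21=10101 pc3: +8 =78
r22=10110 pc3: +8 =86
r23=10111 pc4: +16 =102
r24=11000 pc2: +4 =106
r25=11001 pc3: +8 =114
r26=11010 pc3: +8 =122
r27=11011 pc4: +16 =138
r28=11100 pc3: +8 =146
r29=11101 pc4: +16 =162
r30=11110 pc4: +16 =178
r31=11111 pc5: +32 =210
r32=100000 pc1: +2 =212
r33=100001 pc2: +4 =216
r34=100010 pc2: +4 =220
r35=100011 pc3: +8 =228
r36=100100 pc2: +4 =232
r37=100101 pc3: +8 =240
r38=100110 pc3: +8 =248
r39=100111 pc4: +16 =264
r40=101000 pc2: +4 =268
r41=101001 pc3: +8 =276
r42=101010 pc3: +8 =284
r43=101011 pc4: +16 =300
r44=101100 pc3: +8 =308
r45=101101 pc4: +16 =324
r46=101110 pc4: +16 =340
r47=101111 pc5: +32 =372
r48=110000 pc2: +4 =376
r49=110001 pc3: +8 =384
r50=110010 pc3: +8 =392
r51=110011 pc4: +16 =408
r52=110100 pc3: +8 =416
r53=110101 pc4: +16 =432
r54=110110 pc4: +16 =448

Answer: 448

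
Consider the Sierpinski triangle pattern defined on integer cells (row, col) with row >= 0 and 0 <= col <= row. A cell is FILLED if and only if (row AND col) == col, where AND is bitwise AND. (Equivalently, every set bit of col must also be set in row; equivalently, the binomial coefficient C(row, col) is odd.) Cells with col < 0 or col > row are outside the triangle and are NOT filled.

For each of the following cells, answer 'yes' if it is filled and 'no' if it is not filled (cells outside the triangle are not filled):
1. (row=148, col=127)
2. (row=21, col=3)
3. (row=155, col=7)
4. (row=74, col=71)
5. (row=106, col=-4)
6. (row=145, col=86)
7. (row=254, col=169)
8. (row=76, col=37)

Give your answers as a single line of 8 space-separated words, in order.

Answer: no no no no no no no no

Derivation:
(148,127): row=0b10010100, col=0b1111111, row AND col = 0b10100 = 20; 20 != 127 -> empty
(21,3): row=0b10101, col=0b11, row AND col = 0b1 = 1; 1 != 3 -> empty
(155,7): row=0b10011011, col=0b111, row AND col = 0b11 = 3; 3 != 7 -> empty
(74,71): row=0b1001010, col=0b1000111, row AND col = 0b1000010 = 66; 66 != 71 -> empty
(106,-4): col outside [0, 106] -> not filled
(145,86): row=0b10010001, col=0b1010110, row AND col = 0b10000 = 16; 16 != 86 -> empty
(254,169): row=0b11111110, col=0b10101001, row AND col = 0b10101000 = 168; 168 != 169 -> empty
(76,37): row=0b1001100, col=0b100101, row AND col = 0b100 = 4; 4 != 37 -> empty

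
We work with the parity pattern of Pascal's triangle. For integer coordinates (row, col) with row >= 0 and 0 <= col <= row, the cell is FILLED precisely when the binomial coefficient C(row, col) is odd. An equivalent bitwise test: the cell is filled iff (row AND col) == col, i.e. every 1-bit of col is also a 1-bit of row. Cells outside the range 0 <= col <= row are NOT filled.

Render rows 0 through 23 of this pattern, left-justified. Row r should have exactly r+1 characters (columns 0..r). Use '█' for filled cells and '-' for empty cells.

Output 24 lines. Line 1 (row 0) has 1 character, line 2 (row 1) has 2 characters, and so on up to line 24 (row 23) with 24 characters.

Answer: █
██
█-█
████
█---█
██--██
█-█-█-█
████████
█-------█
██------██
█-█-----█-█
████----████
█---█---█---█
██--██--██--██
█-█-█-█-█-█-█-█
████████████████
█---------------█
██--------------██
█-█-------------█-█
████------------████
█---█-----------█---█
██--██----------██--██
█-█-█-█---------█-█-█-█
████████--------████████

Derivation:
r0=0: █
r1=1: ██
r2=10: █-█
r3=11: ████
r4=100: █---█
r5=101: ██--██
r6=110: █-█-█-█
r7=111: ████████
r8=1000: █-------█
r9=1001: ██------██
r10=1010: █-█-----█-█
r11=1011: ████----████
r12=1100: █---█---█---█
r13=1101: ██--██--██--██
r14=1110: █-█-█-█-█-█-█-█
r15=1111: ████████████████
r16=10000: █---------------█
r17=10001: ██--------------██
r18=10010: █-█-------------█-█
r19=10011: ████------------████
r20=10100: █---█-----------█---█
r21=10101: ██--██----------██--██
r22=10110: █-█-█-█---------█-█-█-█
r23=10111: ████████--------████████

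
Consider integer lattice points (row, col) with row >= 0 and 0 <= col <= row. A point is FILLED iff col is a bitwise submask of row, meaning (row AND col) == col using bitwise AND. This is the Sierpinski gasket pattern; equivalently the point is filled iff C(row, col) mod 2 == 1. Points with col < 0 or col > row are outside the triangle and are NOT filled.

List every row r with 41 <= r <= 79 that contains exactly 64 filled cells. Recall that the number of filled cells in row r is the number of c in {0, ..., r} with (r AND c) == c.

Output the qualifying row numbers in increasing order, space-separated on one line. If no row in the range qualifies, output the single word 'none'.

Row r has 2^popcount(r) filled cells, so we need popcount(r) = log2(64) = 6.
Scan r = 41..79 and keep those with exactly 6 one-bits:
r=41=101001 popcount=3 -> skip
r=42=101010 popcount=3 -> skip
r=43=101011 popcount=4 -> skip
r=44=101100 popcount=3 -> skip
r=45=101101 popcount=4 -> skip
r=46=101110 popcount=4 -> skip
r=47=101111 popcount=5 -> skip
r=48=110000 popcount=2 -> skip
r=49=110001 popcount=3 -> skip
r=50=110010 popcount=3 -> skip
r=51=110011 popcount=4 -> skip
r=52=110100 popcount=3 -> skip
r=53=110101 popcount=4 -> skip
r=54=110110 popcount=4 -> skip
r=55=110111 popcount=5 -> skip
r=56=111000 popcount=3 -> skip
r=57=111001 popcount=4 -> skip
r=58=111010 popcount=4 -> skip
r=59=111011 popcount=5 -> skip
r=60=111100 popcount=4 -> skip
r=61=111101 popcount=5 -> skip
r=62=111110 popcount=5 -> skip
r=63=111111 popcount=6 -> KEEP
r=64=1000000 popcount=1 -> skip
r=65=1000001 popcount=2 -> skip
r=66=1000010 popcount=2 -> skip
r=67=1000011 popcount=3 -> skip
r=68=1000100 popcount=2 -> skip
r=69=1000101 popcount=3 -> skip
r=70=1000110 popcount=3 -> skip
r=71=1000111 popcount=4 -> skip
r=72=1001000 popcount=2 -> skip
r=73=1001001 popcount=3 -> skip
r=74=1001010 popcount=3 -> skip
r=75=1001011 popcount=4 -> skip
r=76=1001100 popcount=3 -> skip
r=77=1001101 popcount=4 -> skip
r=78=1001110 popcount=4 -> skip
r=79=1001111 popcount=5 -> skip
Kept rows: 63

Answer: 63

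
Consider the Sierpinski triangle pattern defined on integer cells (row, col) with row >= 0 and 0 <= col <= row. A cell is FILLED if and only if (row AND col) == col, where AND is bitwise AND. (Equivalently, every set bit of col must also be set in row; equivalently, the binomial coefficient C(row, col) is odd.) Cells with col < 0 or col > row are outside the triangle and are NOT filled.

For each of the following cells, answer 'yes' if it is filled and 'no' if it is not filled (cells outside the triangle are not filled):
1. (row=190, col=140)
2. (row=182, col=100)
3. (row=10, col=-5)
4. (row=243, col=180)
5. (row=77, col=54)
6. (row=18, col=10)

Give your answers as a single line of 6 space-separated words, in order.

(190,140): row=0b10111110, col=0b10001100, row AND col = 0b10001100 = 140; 140 == 140 -> filled
(182,100): row=0b10110110, col=0b1100100, row AND col = 0b100100 = 36; 36 != 100 -> empty
(10,-5): col outside [0, 10] -> not filled
(243,180): row=0b11110011, col=0b10110100, row AND col = 0b10110000 = 176; 176 != 180 -> empty
(77,54): row=0b1001101, col=0b110110, row AND col = 0b100 = 4; 4 != 54 -> empty
(18,10): row=0b10010, col=0b1010, row AND col = 0b10 = 2; 2 != 10 -> empty

Answer: yes no no no no no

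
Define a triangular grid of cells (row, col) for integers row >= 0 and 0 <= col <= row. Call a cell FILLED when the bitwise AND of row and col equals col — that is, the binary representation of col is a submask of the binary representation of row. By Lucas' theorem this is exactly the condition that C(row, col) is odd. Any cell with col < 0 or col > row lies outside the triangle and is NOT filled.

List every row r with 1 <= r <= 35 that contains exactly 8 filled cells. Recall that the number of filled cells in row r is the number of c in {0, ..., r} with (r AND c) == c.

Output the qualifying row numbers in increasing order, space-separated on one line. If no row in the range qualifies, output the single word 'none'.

Answer: 7 11 13 14 19 21 22 25 26 28 35

Derivation:
Row r has 2^popcount(r) filled cells, so we need popcount(r) = log2(8) = 3.
Scan r = 1..35 and keep those with exactly 3 one-bits:
r=1=1 popcount=1 -> skip
r=2=10 popcount=1 -> skip
r=3=11 popcount=2 -> skip
r=4=100 popcount=1 -> skip
r=5=101 popcount=2 -> skip
r=6=110 popcount=2 -> skip
r=7=111 popcount=3 -> KEEP
r=8=1000 popcount=1 -> skip
r=9=1001 popcount=2 -> skip
r=10=1010 popcount=2 -> skip
r=11=1011 popcount=3 -> KEEP
r=12=1100 popcount=2 -> skip
r=13=1101 popcount=3 -> KEEP
r=14=1110 popcount=3 -> KEEP
r=15=1111 popcount=4 -> skip
r=16=10000 popcount=1 -> skip
r=17=10001 popcount=2 -> skip
r=18=10010 popcount=2 -> skip
r=19=10011 popcount=3 -> KEEP
r=20=10100 popcount=2 -> skip
r=21=10101 popcount=3 -> KEEP
r=22=10110 popcount=3 -> KEEP
r=23=10111 popcount=4 -> skip
r=24=11000 popcount=2 -> skip
r=25=11001 popcount=3 -> KEEP
r=26=11010 popcount=3 -> KEEP
r=27=11011 popcount=4 -> skip
r=28=11100 popcount=3 -> KEEP
r=29=11101 popcount=4 -> skip
r=30=11110 popcount=4 -> skip
r=31=11111 popcount=5 -> skip
r=32=100000 popcount=1 -> skip
r=33=100001 popcount=2 -> skip
r=34=100010 popcount=2 -> skip
r=35=100011 popcount=3 -> KEEP
Kept rows: 7 11 13 14 19 21 22 25 26 28 35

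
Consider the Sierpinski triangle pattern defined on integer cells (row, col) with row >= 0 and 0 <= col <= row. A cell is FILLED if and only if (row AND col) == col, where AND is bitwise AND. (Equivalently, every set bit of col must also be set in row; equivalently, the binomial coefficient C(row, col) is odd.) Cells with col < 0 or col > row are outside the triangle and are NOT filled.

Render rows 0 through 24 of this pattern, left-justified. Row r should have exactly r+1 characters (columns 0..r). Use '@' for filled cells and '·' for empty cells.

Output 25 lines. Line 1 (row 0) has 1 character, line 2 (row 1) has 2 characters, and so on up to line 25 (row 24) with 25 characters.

Answer: @
@@
@·@
@@@@
@···@
@@··@@
@·@·@·@
@@@@@@@@
@·······@
@@······@@
@·@·····@·@
@@@@····@@@@
@···@···@···@
@@··@@··@@··@@
@·@·@·@·@·@·@·@
@@@@@@@@@@@@@@@@
@···············@
@@··············@@
@·@·············@·@
@@@@············@@@@
@···@···········@···@
@@··@@··········@@··@@
@·@·@·@·········@·@·@·@
@@@@@@@@········@@@@@@@@
@·······@·······@·······@

Derivation:
r0=0: @
r1=1: @@
r2=10: @·@
r3=11: @@@@
r4=100: @···@
r5=101: @@··@@
r6=110: @·@·@·@
r7=111: @@@@@@@@
r8=1000: @·······@
r9=1001: @@······@@
r10=1010: @·@·····@·@
r11=1011: @@@@····@@@@
r12=1100: @···@···@···@
r13=1101: @@··@@··@@··@@
r14=1110: @·@·@·@·@·@·@·@
r15=1111: @@@@@@@@@@@@@@@@
r16=10000: @···············@
r17=10001: @@··············@@
r18=10010: @·@·············@·@
r19=10011: @@@@············@@@@
r20=10100: @···@···········@···@
r21=10101: @@··@@··········@@··@@
r22=10110: @·@·@·@·········@·@·@·@
r23=10111: @@@@@@@@········@@@@@@@@
r24=11000: @·······@·······@·······@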